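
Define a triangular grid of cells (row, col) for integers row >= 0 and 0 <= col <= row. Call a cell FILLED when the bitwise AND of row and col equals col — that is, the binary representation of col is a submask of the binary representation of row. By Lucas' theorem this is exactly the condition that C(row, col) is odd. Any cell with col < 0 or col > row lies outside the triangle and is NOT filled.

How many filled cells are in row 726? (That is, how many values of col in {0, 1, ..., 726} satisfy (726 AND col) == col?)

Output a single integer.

726 in binary = 1011010110
popcount(726) = number of 1-bits in 1011010110 = 6
A col c satisfies (726 AND c) == c iff every set bit of c is also set in 726; each of the 6 set bits of 726 can independently be on or off in c.
count = 2^6 = 64

Answer: 64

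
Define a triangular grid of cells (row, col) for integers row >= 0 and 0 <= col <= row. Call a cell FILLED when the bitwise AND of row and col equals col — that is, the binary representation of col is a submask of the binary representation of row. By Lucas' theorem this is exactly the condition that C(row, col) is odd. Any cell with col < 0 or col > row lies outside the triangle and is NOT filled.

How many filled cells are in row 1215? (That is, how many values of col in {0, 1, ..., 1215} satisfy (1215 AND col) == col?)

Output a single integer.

1215 in binary = 10010111111
popcount(1215) = number of 1-bits in 10010111111 = 8
A col c satisfies (1215 AND c) == c iff every set bit of c is also set in 1215; each of the 8 set bits of 1215 can independently be on or off in c.
count = 2^8 = 256

Answer: 256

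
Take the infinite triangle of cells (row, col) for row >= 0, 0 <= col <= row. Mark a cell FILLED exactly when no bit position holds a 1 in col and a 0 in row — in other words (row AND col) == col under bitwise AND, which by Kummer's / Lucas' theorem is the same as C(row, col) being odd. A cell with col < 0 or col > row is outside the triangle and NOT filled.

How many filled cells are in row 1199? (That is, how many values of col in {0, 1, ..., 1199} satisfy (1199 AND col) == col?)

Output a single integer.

1199 in binary = 10010101111
popcount(1199) = number of 1-bits in 10010101111 = 7
A col c satisfies (1199 AND c) == c iff every set bit of c is also set in 1199; each of the 7 set bits of 1199 can independently be on or off in c.
count = 2^7 = 128

Answer: 128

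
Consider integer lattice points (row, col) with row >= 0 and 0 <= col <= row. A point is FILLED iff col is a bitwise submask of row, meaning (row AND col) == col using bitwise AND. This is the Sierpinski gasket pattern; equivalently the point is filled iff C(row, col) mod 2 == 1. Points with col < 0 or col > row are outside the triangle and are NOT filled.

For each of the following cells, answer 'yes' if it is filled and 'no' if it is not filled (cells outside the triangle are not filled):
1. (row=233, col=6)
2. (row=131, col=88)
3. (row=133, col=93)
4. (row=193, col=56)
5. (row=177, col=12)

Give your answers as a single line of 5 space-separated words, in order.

(233,6): row=0b11101001, col=0b110, row AND col = 0b0 = 0; 0 != 6 -> empty
(131,88): row=0b10000011, col=0b1011000, row AND col = 0b0 = 0; 0 != 88 -> empty
(133,93): row=0b10000101, col=0b1011101, row AND col = 0b101 = 5; 5 != 93 -> empty
(193,56): row=0b11000001, col=0b111000, row AND col = 0b0 = 0; 0 != 56 -> empty
(177,12): row=0b10110001, col=0b1100, row AND col = 0b0 = 0; 0 != 12 -> empty

Answer: no no no no no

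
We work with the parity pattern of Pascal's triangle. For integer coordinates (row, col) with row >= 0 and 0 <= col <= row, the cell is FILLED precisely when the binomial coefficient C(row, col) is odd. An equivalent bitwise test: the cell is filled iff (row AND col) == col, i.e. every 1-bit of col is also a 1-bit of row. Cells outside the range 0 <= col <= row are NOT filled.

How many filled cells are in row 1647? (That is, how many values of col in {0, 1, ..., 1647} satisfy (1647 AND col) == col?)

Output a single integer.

1647 in binary = 11001101111
popcount(1647) = number of 1-bits in 11001101111 = 8
A col c satisfies (1647 AND c) == c iff every set bit of c is also set in 1647; each of the 8 set bits of 1647 can independently be on or off in c.
count = 2^8 = 256

Answer: 256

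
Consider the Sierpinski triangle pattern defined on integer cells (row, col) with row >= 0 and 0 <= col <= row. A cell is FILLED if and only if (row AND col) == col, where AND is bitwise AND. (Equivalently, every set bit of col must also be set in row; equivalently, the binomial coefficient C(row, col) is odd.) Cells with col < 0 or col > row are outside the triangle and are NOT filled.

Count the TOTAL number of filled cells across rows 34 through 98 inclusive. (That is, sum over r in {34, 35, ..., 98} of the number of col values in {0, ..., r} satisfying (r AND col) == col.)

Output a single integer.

Answer: 986

Derivation:
r34=100010 pc2: +4 =4
r35=100011 pc3: +8 =12
r36=100100 pc2: +4 =16
r37=100101 pc3: +8 =24
r38=100110 pc3: +8 =32
r39=100111 pc4: +16 =48
r40=101000 pc2: +4 =52
r41=101001 pc3: +8 =60
r42=101010 pc3: +8 =68
r43=101011 pc4: +16 =84
r44=101100 pc3: +8 =92
r45=101101 pc4: +16 =108
r46=101110 pc4: +16 =124
r47=101111 pc5: +32 =156
r48=110000 pc2: +4 =160
r49=110001 pc3: +8 =168
r50=110010 pc3: +8 =176
r51=110011 pc4: +16 =192
r52=110100 pc3: +8 =200
r53=110101 pc4: +16 =216
r54=110110 pc4: +16 =232
r55=110111 pc5: +32 =264
r56=111000 pc3: +8 =272
r57=111001 pc4: +16 =288
r58=111010 pc4: +16 =304
r59=111011 pc5: +32 =336
r60=111100 pc4: +16 =352
r61=111101 pc5: +32 =384
r62=111110 pc5: +32 =416
r63=111111 pc6: +64 =480
r64=1000000 pc1: +2 =482
r65=1000001 pc2: +4 =486
r66=1000010 pc2: +4 =490
r67=1000011 pc3: +8 =498
r68=1000100 pc2: +4 =502
r69=1000101 pc3: +8 =510
r70=1000110 pc3: +8 =518
r71=1000111 pc4: +16 =534
r72=1001000 pc2: +4 =538
r73=1001001 pc3: +8 =546
r74=1001010 pc3: +8 =554
r75=1001011 pc4: +16 =570
r76=1001100 pc3: +8 =578
r77=1001101 pc4: +16 =594
r78=1001110 pc4: +16 =610
r79=1001111 pc5: +32 =642
r80=1010000 pc2: +4 =646
r81=1010001 pc3: +8 =654
r82=1010010 pc3: +8 =662
r83=1010011 pc4: +16 =678
r84=1010100 pc3: +8 =686
r85=1010101 pc4: +16 =702
r86=1010110 pc4: +16 =718
r87=1010111 pc5: +32 =750
r88=1011000 pc3: +8 =758
r89=1011001 pc4: +16 =774
r90=1011010 pc4: +16 =790
r91=1011011 pc5: +32 =822
r92=1011100 pc4: +16 =838
r93=1011101 pc5: +32 =870
r94=1011110 pc5: +32 =902
r95=1011111 pc6: +64 =966
r96=1100000 pc2: +4 =970
r97=1100001 pc3: +8 =978
r98=1100010 pc3: +8 =986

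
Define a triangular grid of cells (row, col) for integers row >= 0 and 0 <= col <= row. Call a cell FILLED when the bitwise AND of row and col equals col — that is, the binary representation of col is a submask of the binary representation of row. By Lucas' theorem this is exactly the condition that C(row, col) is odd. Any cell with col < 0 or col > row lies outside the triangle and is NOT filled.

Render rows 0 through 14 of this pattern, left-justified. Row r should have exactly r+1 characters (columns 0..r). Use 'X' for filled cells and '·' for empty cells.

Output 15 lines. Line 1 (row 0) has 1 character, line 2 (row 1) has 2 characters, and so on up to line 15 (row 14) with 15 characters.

r0=0: X
r1=1: XX
r2=10: X·X
r3=11: XXXX
r4=100: X···X
r5=101: XX··XX
r6=110: X·X·X·X
r7=111: XXXXXXXX
r8=1000: X·······X
r9=1001: XX······XX
r10=1010: X·X·····X·X
r11=1011: XXXX····XXXX
r12=1100: X···X···X···X
r13=1101: XX··XX··XX··XX
r14=1110: X·X·X·X·X·X·X·X

Answer: X
XX
X·X
XXXX
X···X
XX··XX
X·X·X·X
XXXXXXXX
X·······X
XX······XX
X·X·····X·X
XXXX····XXXX
X···X···X···X
XX··XX··XX··XX
X·X·X·X·X·X·X·X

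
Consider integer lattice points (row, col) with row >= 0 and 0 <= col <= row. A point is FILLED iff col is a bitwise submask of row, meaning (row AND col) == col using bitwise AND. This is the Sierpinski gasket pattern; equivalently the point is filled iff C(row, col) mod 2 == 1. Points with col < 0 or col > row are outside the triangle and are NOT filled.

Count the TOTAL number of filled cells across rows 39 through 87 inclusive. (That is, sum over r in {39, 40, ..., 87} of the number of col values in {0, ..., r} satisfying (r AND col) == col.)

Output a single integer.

Answer: 718

Derivation:
r39=100111 pc4: +16 =16
r40=101000 pc2: +4 =20
r41=101001 pc3: +8 =28
r42=101010 pc3: +8 =36
r43=101011 pc4: +16 =52
r44=101100 pc3: +8 =60
r45=101101 pc4: +16 =76
r46=101110 pc4: +16 =92
r47=101111 pc5: +32 =124
r48=110000 pc2: +4 =128
r49=110001 pc3: +8 =136
r50=110010 pc3: +8 =144
r51=110011 pc4: +16 =160
r52=110100 pc3: +8 =168
r53=110101 pc4: +16 =184
r54=110110 pc4: +16 =200
r55=110111 pc5: +32 =232
r56=111000 pc3: +8 =240
r57=111001 pc4: +16 =256
r58=111010 pc4: +16 =272
r59=111011 pc5: +32 =304
r60=111100 pc4: +16 =320
r61=111101 pc5: +32 =352
r62=111110 pc5: +32 =384
r63=111111 pc6: +64 =448
r64=1000000 pc1: +2 =450
r65=1000001 pc2: +4 =454
r66=1000010 pc2: +4 =458
r67=1000011 pc3: +8 =466
r68=1000100 pc2: +4 =470
r69=1000101 pc3: +8 =478
r70=1000110 pc3: +8 =486
r71=1000111 pc4: +16 =502
r72=1001000 pc2: +4 =506
r73=1001001 pc3: +8 =514
r74=1001010 pc3: +8 =522
r75=1001011 pc4: +16 =538
r76=1001100 pc3: +8 =546
r77=1001101 pc4: +16 =562
r78=1001110 pc4: +16 =578
r79=1001111 pc5: +32 =610
r80=1010000 pc2: +4 =614
r81=1010001 pc3: +8 =622
r82=1010010 pc3: +8 =630
r83=1010011 pc4: +16 =646
r84=1010100 pc3: +8 =654
r85=1010101 pc4: +16 =670
r86=1010110 pc4: +16 =686
r87=1010111 pc5: +32 =718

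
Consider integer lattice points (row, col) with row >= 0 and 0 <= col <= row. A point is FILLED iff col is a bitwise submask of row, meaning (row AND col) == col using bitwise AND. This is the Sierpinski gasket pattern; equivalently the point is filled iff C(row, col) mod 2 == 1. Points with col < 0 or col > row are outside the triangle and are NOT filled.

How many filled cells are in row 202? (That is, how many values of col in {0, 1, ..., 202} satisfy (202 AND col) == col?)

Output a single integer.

202 in binary = 11001010
popcount(202) = number of 1-bits in 11001010 = 4
A col c satisfies (202 AND c) == c iff every set bit of c is also set in 202; each of the 4 set bits of 202 can independently be on or off in c.
count = 2^4 = 16

Answer: 16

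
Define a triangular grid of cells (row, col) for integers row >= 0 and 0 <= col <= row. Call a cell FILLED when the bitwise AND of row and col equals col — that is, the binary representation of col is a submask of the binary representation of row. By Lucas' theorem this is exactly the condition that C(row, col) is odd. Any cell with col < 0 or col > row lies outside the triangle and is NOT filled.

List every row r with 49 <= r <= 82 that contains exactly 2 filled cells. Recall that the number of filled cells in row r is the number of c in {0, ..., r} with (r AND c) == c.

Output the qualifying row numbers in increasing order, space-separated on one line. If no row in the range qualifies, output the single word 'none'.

Row r has 2^popcount(r) filled cells, so we need popcount(r) = log2(2) = 1.
Scan r = 49..82 and keep those with exactly 1 one-bits:
r=49=110001 popcount=3 -> skip
r=50=110010 popcount=3 -> skip
r=51=110011 popcount=4 -> skip
r=52=110100 popcount=3 -> skip
r=53=110101 popcount=4 -> skip
r=54=110110 popcount=4 -> skip
r=55=110111 popcount=5 -> skip
r=56=111000 popcount=3 -> skip
r=57=111001 popcount=4 -> skip
r=58=111010 popcount=4 -> skip
r=59=111011 popcount=5 -> skip
r=60=111100 popcount=4 -> skip
r=61=111101 popcount=5 -> skip
r=62=111110 popcount=5 -> skip
r=63=111111 popcount=6 -> skip
r=64=1000000 popcount=1 -> KEEP
r=65=1000001 popcount=2 -> skip
r=66=1000010 popcount=2 -> skip
r=67=1000011 popcount=3 -> skip
r=68=1000100 popcount=2 -> skip
r=69=1000101 popcount=3 -> skip
r=70=1000110 popcount=3 -> skip
r=71=1000111 popcount=4 -> skip
r=72=1001000 popcount=2 -> skip
r=73=1001001 popcount=3 -> skip
r=74=1001010 popcount=3 -> skip
r=75=1001011 popcount=4 -> skip
r=76=1001100 popcount=3 -> skip
r=77=1001101 popcount=4 -> skip
r=78=1001110 popcount=4 -> skip
r=79=1001111 popcount=5 -> skip
r=80=1010000 popcount=2 -> skip
r=81=1010001 popcount=3 -> skip
r=82=1010010 popcount=3 -> skip
Kept rows: 64

Answer: 64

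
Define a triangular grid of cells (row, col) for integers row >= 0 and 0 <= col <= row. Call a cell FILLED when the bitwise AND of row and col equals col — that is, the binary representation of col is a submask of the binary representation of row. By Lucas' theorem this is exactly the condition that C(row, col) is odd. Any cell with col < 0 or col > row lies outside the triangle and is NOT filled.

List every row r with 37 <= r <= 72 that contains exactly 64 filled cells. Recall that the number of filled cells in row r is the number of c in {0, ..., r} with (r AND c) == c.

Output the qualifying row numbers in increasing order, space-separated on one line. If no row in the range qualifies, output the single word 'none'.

Row r has 2^popcount(r) filled cells, so we need popcount(r) = log2(64) = 6.
Scan r = 37..72 and keep those with exactly 6 one-bits:
r=37=100101 popcount=3 -> skip
r=38=100110 popcount=3 -> skip
r=39=100111 popcount=4 -> skip
r=40=101000 popcount=2 -> skip
r=41=101001 popcount=3 -> skip
r=42=101010 popcount=3 -> skip
r=43=101011 popcount=4 -> skip
r=44=101100 popcount=3 -> skip
r=45=101101 popcount=4 -> skip
r=46=101110 popcount=4 -> skip
r=47=101111 popcount=5 -> skip
r=48=110000 popcount=2 -> skip
r=49=110001 popcount=3 -> skip
r=50=110010 popcount=3 -> skip
r=51=110011 popcount=4 -> skip
r=52=110100 popcount=3 -> skip
r=53=110101 popcount=4 -> skip
r=54=110110 popcount=4 -> skip
r=55=110111 popcount=5 -> skip
r=56=111000 popcount=3 -> skip
r=57=111001 popcount=4 -> skip
r=58=111010 popcount=4 -> skip
r=59=111011 popcount=5 -> skip
r=60=111100 popcount=4 -> skip
r=61=111101 popcount=5 -> skip
r=62=111110 popcount=5 -> skip
r=63=111111 popcount=6 -> KEEP
r=64=1000000 popcount=1 -> skip
r=65=1000001 popcount=2 -> skip
r=66=1000010 popcount=2 -> skip
r=67=1000011 popcount=3 -> skip
r=68=1000100 popcount=2 -> skip
r=69=1000101 popcount=3 -> skip
r=70=1000110 popcount=3 -> skip
r=71=1000111 popcount=4 -> skip
r=72=1001000 popcount=2 -> skip
Kept rows: 63

Answer: 63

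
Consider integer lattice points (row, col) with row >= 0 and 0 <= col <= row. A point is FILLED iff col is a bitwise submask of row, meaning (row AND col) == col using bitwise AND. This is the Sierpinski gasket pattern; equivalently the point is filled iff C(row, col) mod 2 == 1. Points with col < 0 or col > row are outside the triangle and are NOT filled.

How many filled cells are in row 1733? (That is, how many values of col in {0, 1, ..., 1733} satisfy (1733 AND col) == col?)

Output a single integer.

1733 in binary = 11011000101
popcount(1733) = number of 1-bits in 11011000101 = 6
A col c satisfies (1733 AND c) == c iff every set bit of c is also set in 1733; each of the 6 set bits of 1733 can independently be on or off in c.
count = 2^6 = 64

Answer: 64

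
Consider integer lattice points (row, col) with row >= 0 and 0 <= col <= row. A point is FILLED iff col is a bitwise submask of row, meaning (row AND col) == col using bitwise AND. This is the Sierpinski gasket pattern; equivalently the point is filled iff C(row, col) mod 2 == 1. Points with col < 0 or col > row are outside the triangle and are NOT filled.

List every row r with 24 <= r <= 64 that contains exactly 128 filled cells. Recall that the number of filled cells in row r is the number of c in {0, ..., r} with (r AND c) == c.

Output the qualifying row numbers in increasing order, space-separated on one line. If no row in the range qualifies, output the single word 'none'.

Answer: none

Derivation:
Row r has 2^popcount(r) filled cells, so we need popcount(r) = log2(128) = 7.
Scan r = 24..64 and keep those with exactly 7 one-bits:
r=24=11000 popcount=2 -> skip
r=25=11001 popcount=3 -> skip
r=26=11010 popcount=3 -> skip
r=27=11011 popcount=4 -> skip
r=28=11100 popcount=3 -> skip
r=29=11101 popcount=4 -> skip
r=30=11110 popcount=4 -> skip
r=31=11111 popcount=5 -> skip
r=32=100000 popcount=1 -> skip
r=33=100001 popcount=2 -> skip
r=34=100010 popcount=2 -> skip
r=35=100011 popcount=3 -> skip
r=36=100100 popcount=2 -> skip
r=37=100101 popcount=3 -> skip
r=38=100110 popcount=3 -> skip
r=39=100111 popcount=4 -> skip
r=40=101000 popcount=2 -> skip
r=41=101001 popcount=3 -> skip
r=42=101010 popcount=3 -> skip
r=43=101011 popcount=4 -> skip
r=44=101100 popcount=3 -> skip
r=45=101101 popcount=4 -> skip
r=46=101110 popcount=4 -> skip
r=47=101111 popcount=5 -> skip
r=48=110000 popcount=2 -> skip
r=49=110001 popcount=3 -> skip
r=50=110010 popcount=3 -> skip
r=51=110011 popcount=4 -> skip
r=52=110100 popcount=3 -> skip
r=53=110101 popcount=4 -> skip
r=54=110110 popcount=4 -> skip
r=55=110111 popcount=5 -> skip
r=56=111000 popcount=3 -> skip
r=57=111001 popcount=4 -> skip
r=58=111010 popcount=4 -> skip
r=59=111011 popcount=5 -> skip
r=60=111100 popcount=4 -> skip
r=61=111101 popcount=5 -> skip
r=62=111110 popcount=5 -> skip
r=63=111111 popcount=6 -> skip
r=64=1000000 popcount=1 -> skip
Kept rows: none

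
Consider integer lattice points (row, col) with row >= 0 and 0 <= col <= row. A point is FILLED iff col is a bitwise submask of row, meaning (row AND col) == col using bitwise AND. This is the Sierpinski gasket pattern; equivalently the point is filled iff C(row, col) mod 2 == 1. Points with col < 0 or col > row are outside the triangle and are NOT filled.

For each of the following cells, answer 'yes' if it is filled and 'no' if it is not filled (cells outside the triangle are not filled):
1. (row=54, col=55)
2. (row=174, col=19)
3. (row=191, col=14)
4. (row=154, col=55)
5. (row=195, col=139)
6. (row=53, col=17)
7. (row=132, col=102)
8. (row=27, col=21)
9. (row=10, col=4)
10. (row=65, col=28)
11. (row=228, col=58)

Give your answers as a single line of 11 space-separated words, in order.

Answer: no no yes no no yes no no no no no

Derivation:
(54,55): col outside [0, 54] -> not filled
(174,19): row=0b10101110, col=0b10011, row AND col = 0b10 = 2; 2 != 19 -> empty
(191,14): row=0b10111111, col=0b1110, row AND col = 0b1110 = 14; 14 == 14 -> filled
(154,55): row=0b10011010, col=0b110111, row AND col = 0b10010 = 18; 18 != 55 -> empty
(195,139): row=0b11000011, col=0b10001011, row AND col = 0b10000011 = 131; 131 != 139 -> empty
(53,17): row=0b110101, col=0b10001, row AND col = 0b10001 = 17; 17 == 17 -> filled
(132,102): row=0b10000100, col=0b1100110, row AND col = 0b100 = 4; 4 != 102 -> empty
(27,21): row=0b11011, col=0b10101, row AND col = 0b10001 = 17; 17 != 21 -> empty
(10,4): row=0b1010, col=0b100, row AND col = 0b0 = 0; 0 != 4 -> empty
(65,28): row=0b1000001, col=0b11100, row AND col = 0b0 = 0; 0 != 28 -> empty
(228,58): row=0b11100100, col=0b111010, row AND col = 0b100000 = 32; 32 != 58 -> empty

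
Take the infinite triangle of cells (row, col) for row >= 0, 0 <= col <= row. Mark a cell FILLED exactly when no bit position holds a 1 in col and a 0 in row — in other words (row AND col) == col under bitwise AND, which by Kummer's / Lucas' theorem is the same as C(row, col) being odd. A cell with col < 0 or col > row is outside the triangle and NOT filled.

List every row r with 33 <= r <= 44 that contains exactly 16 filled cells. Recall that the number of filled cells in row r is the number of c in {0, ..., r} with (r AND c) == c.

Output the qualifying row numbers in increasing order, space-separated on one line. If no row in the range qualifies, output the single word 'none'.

Row r has 2^popcount(r) filled cells, so we need popcount(r) = log2(16) = 4.
Scan r = 33..44 and keep those with exactly 4 one-bits:
r=33=100001 popcount=2 -> skip
r=34=100010 popcount=2 -> skip
r=35=100011 popcount=3 -> skip
r=36=100100 popcount=2 -> skip
r=37=100101 popcount=3 -> skip
r=38=100110 popcount=3 -> skip
r=39=100111 popcount=4 -> KEEP
r=40=101000 popcount=2 -> skip
r=41=101001 popcount=3 -> skip
r=42=101010 popcount=3 -> skip
r=43=101011 popcount=4 -> KEEP
r=44=101100 popcount=3 -> skip
Kept rows: 39 43

Answer: 39 43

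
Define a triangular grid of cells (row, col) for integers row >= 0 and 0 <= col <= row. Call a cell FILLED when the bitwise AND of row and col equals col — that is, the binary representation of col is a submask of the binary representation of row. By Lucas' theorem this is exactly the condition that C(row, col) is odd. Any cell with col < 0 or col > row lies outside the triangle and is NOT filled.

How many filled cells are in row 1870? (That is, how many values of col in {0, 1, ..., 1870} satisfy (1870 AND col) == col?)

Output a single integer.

Answer: 128

Derivation:
1870 in binary = 11101001110
popcount(1870) = number of 1-bits in 11101001110 = 7
A col c satisfies (1870 AND c) == c iff every set bit of c is also set in 1870; each of the 7 set bits of 1870 can independently be on or off in c.
count = 2^7 = 128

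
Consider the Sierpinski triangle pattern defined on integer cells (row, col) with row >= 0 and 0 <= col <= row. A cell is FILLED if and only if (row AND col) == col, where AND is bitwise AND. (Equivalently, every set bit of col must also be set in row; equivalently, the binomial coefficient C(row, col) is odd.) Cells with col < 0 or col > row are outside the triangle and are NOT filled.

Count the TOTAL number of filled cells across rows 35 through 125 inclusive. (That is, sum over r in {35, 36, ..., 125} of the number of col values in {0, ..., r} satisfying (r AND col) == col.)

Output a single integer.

Answer: 1742

Derivation:
r35=100011 pc3: +8 =8
r36=100100 pc2: +4 =12
r37=100101 pc3: +8 =20
r38=100110 pc3: +8 =28
r39=100111 pc4: +16 =44
r40=101000 pc2: +4 =48
r41=101001 pc3: +8 =56
r42=101010 pc3: +8 =64
r43=101011 pc4: +16 =80
r44=101100 pc3: +8 =88
r45=101101 pc4: +16 =104
r46=101110 pc4: +16 =120
r47=101111 pc5: +32 =152
r48=110000 pc2: +4 =156
r49=110001 pc3: +8 =164
r50=110010 pc3: +8 =172
r51=110011 pc4: +16 =188
r52=110100 pc3: +8 =196
r53=110101 pc4: +16 =212
r54=110110 pc4: +16 =228
r55=110111 pc5: +32 =260
r56=111000 pc3: +8 =268
r57=111001 pc4: +16 =284
r58=111010 pc4: +16 =300
r59=111011 pc5: +32 =332
r60=111100 pc4: +16 =348
r61=111101 pc5: +32 =380
r62=111110 pc5: +32 =412
r63=111111 pc6: +64 =476
r64=1000000 pc1: +2 =478
r65=1000001 pc2: +4 =482
r66=1000010 pc2: +4 =486
r67=1000011 pc3: +8 =494
r68=1000100 pc2: +4 =498
r69=1000101 pc3: +8 =506
r70=1000110 pc3: +8 =514
r71=1000111 pc4: +16 =530
r72=1001000 pc2: +4 =534
r73=1001001 pc3: +8 =542
r74=1001010 pc3: +8 =550
r75=1001011 pc4: +16 =566
r76=1001100 pc3: +8 =574
r77=1001101 pc4: +16 =590
r78=1001110 pc4: +16 =606
r79=1001111 pc5: +32 =638
r80=1010000 pc2: +4 =642
r81=1010001 pc3: +8 =650
r82=1010010 pc3: +8 =658
r83=1010011 pc4: +16 =674
r84=1010100 pc3: +8 =682
r85=1010101 pc4: +16 =698
r86=1010110 pc4: +16 =714
r87=1010111 pc5: +32 =746
r88=1011000 pc3: +8 =754
r89=1011001 pc4: +16 =770
r90=1011010 pc4: +16 =786
r91=1011011 pc5: +32 =818
r92=1011100 pc4: +16 =834
r93=1011101 pc5: +32 =866
r94=1011110 pc5: +32 =898
r95=1011111 pc6: +64 =962
r96=1100000 pc2: +4 =966
r97=1100001 pc3: +8 =974
r98=1100010 pc3: +8 =982
r99=1100011 pc4: +16 =998
r100=1100100 pc3: +8 =1006
r101=1100101 pc4: +16 =1022
r102=1100110 pc4: +16 =1038
r103=1100111 pc5: +32 =1070
r104=1101000 pc3: +8 =1078
r105=1101001 pc4: +16 =1094
r106=1101010 pc4: +16 =1110
r107=1101011 pc5: +32 =1142
r108=1101100 pc4: +16 =1158
r109=1101101 pc5: +32 =1190
r110=1101110 pc5: +32 =1222
r111=1101111 pc6: +64 =1286
r112=1110000 pc3: +8 =1294
r113=1110001 pc4: +16 =1310
r114=1110010 pc4: +16 =1326
r115=1110011 pc5: +32 =1358
r116=1110100 pc4: +16 =1374
r117=1110101 pc5: +32 =1406
r118=1110110 pc5: +32 =1438
r119=1110111 pc6: +64 =1502
r120=1111000 pc4: +16 =1518
r121=1111001 pc5: +32 =1550
r122=1111010 pc5: +32 =1582
r123=1111011 pc6: +64 =1646
r124=1111100 pc5: +32 =1678
r125=1111101 pc6: +64 =1742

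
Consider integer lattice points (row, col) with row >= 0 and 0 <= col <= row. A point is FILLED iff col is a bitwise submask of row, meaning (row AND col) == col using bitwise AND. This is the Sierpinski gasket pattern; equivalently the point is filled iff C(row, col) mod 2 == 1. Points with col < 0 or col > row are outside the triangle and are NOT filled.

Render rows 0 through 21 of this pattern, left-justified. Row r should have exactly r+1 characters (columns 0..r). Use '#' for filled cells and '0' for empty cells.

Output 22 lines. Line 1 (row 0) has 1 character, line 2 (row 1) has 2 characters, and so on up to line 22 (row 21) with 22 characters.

r0=0: #
r1=1: ##
r2=10: #0#
r3=11: ####
r4=100: #000#
r5=101: ##00##
r6=110: #0#0#0#
r7=111: ########
r8=1000: #0000000#
r9=1001: ##000000##
r10=1010: #0#00000#0#
r11=1011: ####0000####
r12=1100: #000#000#000#
r13=1101: ##00##00##00##
r14=1110: #0#0#0#0#0#0#0#
r15=1111: ################
r16=10000: #000000000000000#
r17=10001: ##00000000000000##
r18=10010: #0#0000000000000#0#
r19=10011: ####000000000000####
r20=10100: #000#00000000000#000#
r21=10101: ##00##0000000000##00##

Answer: #
##
#0#
####
#000#
##00##
#0#0#0#
########
#0000000#
##000000##
#0#00000#0#
####0000####
#000#000#000#
##00##00##00##
#0#0#0#0#0#0#0#
################
#000000000000000#
##00000000000000##
#0#0000000000000#0#
####000000000000####
#000#00000000000#000#
##00##0000000000##00##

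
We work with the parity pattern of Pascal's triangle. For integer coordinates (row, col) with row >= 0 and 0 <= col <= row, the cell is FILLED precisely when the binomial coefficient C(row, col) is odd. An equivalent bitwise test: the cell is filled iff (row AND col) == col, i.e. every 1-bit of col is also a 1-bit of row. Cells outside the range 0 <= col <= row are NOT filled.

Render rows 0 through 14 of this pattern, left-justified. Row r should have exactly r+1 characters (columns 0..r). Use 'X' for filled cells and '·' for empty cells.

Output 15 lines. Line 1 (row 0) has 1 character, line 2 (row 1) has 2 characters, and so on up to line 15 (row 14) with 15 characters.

r0=0: X
r1=1: XX
r2=10: X·X
r3=11: XXXX
r4=100: X···X
r5=101: XX··XX
r6=110: X·X·X·X
r7=111: XXXXXXXX
r8=1000: X·······X
r9=1001: XX······XX
r10=1010: X·X·····X·X
r11=1011: XXXX····XXXX
r12=1100: X···X···X···X
r13=1101: XX··XX··XX··XX
r14=1110: X·X·X·X·X·X·X·X

Answer: X
XX
X·X
XXXX
X···X
XX··XX
X·X·X·X
XXXXXXXX
X·······X
XX······XX
X·X·····X·X
XXXX····XXXX
X···X···X···X
XX··XX··XX··XX
X·X·X·X·X·X·X·X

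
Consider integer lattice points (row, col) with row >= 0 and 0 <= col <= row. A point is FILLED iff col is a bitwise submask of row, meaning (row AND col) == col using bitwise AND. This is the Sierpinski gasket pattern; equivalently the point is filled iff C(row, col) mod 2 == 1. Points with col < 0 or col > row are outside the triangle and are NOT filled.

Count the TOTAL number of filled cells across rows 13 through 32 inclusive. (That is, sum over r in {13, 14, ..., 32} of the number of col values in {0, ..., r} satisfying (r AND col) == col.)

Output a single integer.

Answer: 196

Derivation:
r13=1101 pc3: +8 =8
r14=1110 pc3: +8 =16
r15=1111 pc4: +16 =32
r16=10000 pc1: +2 =34
r17=10001 pc2: +4 =38
r18=10010 pc2: +4 =42
r19=10011 pc3: +8 =50
r20=10100 pc2: +4 =54
r21=10101 pc3: +8 =62
r22=10110 pc3: +8 =70
r23=10111 pc4: +16 =86
r24=11000 pc2: +4 =90
r25=11001 pc3: +8 =98
r26=11010 pc3: +8 =106
r27=11011 pc4: +16 =122
r28=11100 pc3: +8 =130
r29=11101 pc4: +16 =146
r30=11110 pc4: +16 =162
r31=11111 pc5: +32 =194
r32=100000 pc1: +2 =196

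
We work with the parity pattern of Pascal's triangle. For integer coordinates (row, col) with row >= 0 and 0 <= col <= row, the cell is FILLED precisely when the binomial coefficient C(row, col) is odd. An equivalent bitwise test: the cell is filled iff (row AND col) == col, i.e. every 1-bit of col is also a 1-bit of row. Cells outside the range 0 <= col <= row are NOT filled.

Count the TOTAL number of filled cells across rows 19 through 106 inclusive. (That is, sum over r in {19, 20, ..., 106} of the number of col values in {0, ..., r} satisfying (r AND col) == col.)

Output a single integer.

Answer: 1272

Derivation:
r19=10011 pc3: +8 =8
r20=10100 pc2: +4 =12
r21=10101 pc3: +8 =20
r22=10110 pc3: +8 =28
r23=10111 pc4: +16 =44
r24=11000 pc2: +4 =48
r25=11001 pc3: +8 =56
r26=11010 pc3: +8 =64
r27=11011 pc4: +16 =80
r28=11100 pc3: +8 =88
r29=11101 pc4: +16 =104
r30=11110 pc4: +16 =120
r31=11111 pc5: +32 =152
r32=100000 pc1: +2 =154
r33=100001 pc2: +4 =158
r34=100010 pc2: +4 =162
r35=100011 pc3: +8 =170
r36=100100 pc2: +4 =174
r37=100101 pc3: +8 =182
r38=100110 pc3: +8 =190
r39=100111 pc4: +16 =206
r40=101000 pc2: +4 =210
r41=101001 pc3: +8 =218
r42=101010 pc3: +8 =226
r43=101011 pc4: +16 =242
r44=101100 pc3: +8 =250
r45=101101 pc4: +16 =266
r46=101110 pc4: +16 =282
r47=101111 pc5: +32 =314
r48=110000 pc2: +4 =318
r49=110001 pc3: +8 =326
r50=110010 pc3: +8 =334
r51=110011 pc4: +16 =350
r52=110100 pc3: +8 =358
r53=110101 pc4: +16 =374
r54=110110 pc4: +16 =390
r55=110111 pc5: +32 =422
r56=111000 pc3: +8 =430
r57=111001 pc4: +16 =446
r58=111010 pc4: +16 =462
r59=111011 pc5: +32 =494
r60=111100 pc4: +16 =510
r61=111101 pc5: +32 =542
r62=111110 pc5: +32 =574
r63=111111 pc6: +64 =638
r64=1000000 pc1: +2 =640
r65=1000001 pc2: +4 =644
r66=1000010 pc2: +4 =648
r67=1000011 pc3: +8 =656
r68=1000100 pc2: +4 =660
r69=1000101 pc3: +8 =668
r70=1000110 pc3: +8 =676
r71=1000111 pc4: +16 =692
r72=1001000 pc2: +4 =696
r73=1001001 pc3: +8 =704
r74=1001010 pc3: +8 =712
r75=1001011 pc4: +16 =728
r76=1001100 pc3: +8 =736
r77=1001101 pc4: +16 =752
r78=1001110 pc4: +16 =768
r79=1001111 pc5: +32 =800
r80=1010000 pc2: +4 =804
r81=1010001 pc3: +8 =812
r82=1010010 pc3: +8 =820
r83=1010011 pc4: +16 =836
r84=1010100 pc3: +8 =844
r85=1010101 pc4: +16 =860
r86=1010110 pc4: +16 =876
r87=1010111 pc5: +32 =908
r88=1011000 pc3: +8 =916
r89=1011001 pc4: +16 =932
r90=1011010 pc4: +16 =948
r91=1011011 pc5: +32 =980
r92=1011100 pc4: +16 =996
r93=1011101 pc5: +32 =1028
r94=1011110 pc5: +32 =1060
r95=1011111 pc6: +64 =1124
r96=1100000 pc2: +4 =1128
r97=1100001 pc3: +8 =1136
r98=1100010 pc3: +8 =1144
r99=1100011 pc4: +16 =1160
r100=1100100 pc3: +8 =1168
r101=1100101 pc4: +16 =1184
r102=1100110 pc4: +16 =1200
r103=1100111 pc5: +32 =1232
r104=1101000 pc3: +8 =1240
r105=1101001 pc4: +16 =1256
r106=1101010 pc4: +16 =1272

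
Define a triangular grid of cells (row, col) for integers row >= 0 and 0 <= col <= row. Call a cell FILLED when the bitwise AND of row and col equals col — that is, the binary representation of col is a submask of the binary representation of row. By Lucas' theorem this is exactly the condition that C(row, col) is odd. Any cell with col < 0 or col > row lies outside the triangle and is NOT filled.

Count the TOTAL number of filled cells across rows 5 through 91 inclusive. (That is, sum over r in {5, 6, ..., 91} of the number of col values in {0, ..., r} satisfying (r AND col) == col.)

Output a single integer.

r5=101 pc2: +4 =4
r6=110 pc2: +4 =8
r7=111 pc3: +8 =16
r8=1000 pc1: +2 =18
r9=1001 pc2: +4 =22
r10=1010 pc2: +4 =26
r11=1011 pc3: +8 =34
r12=1100 pc2: +4 =38
r13=1101 pc3: +8 =46
r14=1110 pc3: +8 =54
r15=1111 pc4: +16 =70
r16=10000 pc1: +2 =72
r17=10001 pc2: +4 =76
r18=10010 pc2: +4 =80
r19=10011 pc3: +8 =88
r20=10100 pc2: +4 =92
r21=10101 pc3: +8 =100
r22=10110 pc3: +8 =108
r23=10111 pc4: +16 =124
r24=11000 pc2: +4 =128
r25=11001 pc3: +8 =136
r26=11010 pc3: +8 =144
r27=11011 pc4: +16 =160
r28=11100 pc3: +8 =168
r29=11101 pc4: +16 =184
r30=11110 pc4: +16 =200
r31=11111 pc5: +32 =232
r32=100000 pc1: +2 =234
r33=100001 pc2: +4 =238
r34=100010 pc2: +4 =242
r35=100011 pc3: +8 =250
r36=100100 pc2: +4 =254
r37=100101 pc3: +8 =262
r38=100110 pc3: +8 =270
r39=100111 pc4: +16 =286
r40=101000 pc2: +4 =290
r41=101001 pc3: +8 =298
r42=101010 pc3: +8 =306
r43=101011 pc4: +16 =322
r44=101100 pc3: +8 =330
r45=101101 pc4: +16 =346
r46=101110 pc4: +16 =362
r47=101111 pc5: +32 =394
r48=110000 pc2: +4 =398
r49=110001 pc3: +8 =406
r50=110010 pc3: +8 =414
r51=110011 pc4: +16 =430
r52=110100 pc3: +8 =438
r53=110101 pc4: +16 =454
r54=110110 pc4: +16 =470
r55=110111 pc5: +32 =502
r56=111000 pc3: +8 =510
r57=111001 pc4: +16 =526
r58=111010 pc4: +16 =542
r59=111011 pc5: +32 =574
r60=111100 pc4: +16 =590
r61=111101 pc5: +32 =622
r62=111110 pc5: +32 =654
r63=111111 pc6: +64 =718
r64=1000000 pc1: +2 =720
r65=1000001 pc2: +4 =724
r66=1000010 pc2: +4 =728
r67=1000011 pc3: +8 =736
r68=1000100 pc2: +4 =740
r69=1000101 pc3: +8 =748
r70=1000110 pc3: +8 =756
r71=1000111 pc4: +16 =772
r72=1001000 pc2: +4 =776
r73=1001001 pc3: +8 =784
r74=1001010 pc3: +8 =792
r75=1001011 pc4: +16 =808
r76=1001100 pc3: +8 =816
r77=1001101 pc4: +16 =832
r78=1001110 pc4: +16 =848
r79=1001111 pc5: +32 =880
r80=1010000 pc2: +4 =884
r81=1010001 pc3: +8 =892
r82=1010010 pc3: +8 =900
r83=1010011 pc4: +16 =916
r84=1010100 pc3: +8 =924
r85=1010101 pc4: +16 =940
r86=1010110 pc4: +16 =956
r87=1010111 pc5: +32 =988
r88=1011000 pc3: +8 =996
r89=1011001 pc4: +16 =1012
r90=1011010 pc4: +16 =1028
r91=1011011 pc5: +32 =1060

Answer: 1060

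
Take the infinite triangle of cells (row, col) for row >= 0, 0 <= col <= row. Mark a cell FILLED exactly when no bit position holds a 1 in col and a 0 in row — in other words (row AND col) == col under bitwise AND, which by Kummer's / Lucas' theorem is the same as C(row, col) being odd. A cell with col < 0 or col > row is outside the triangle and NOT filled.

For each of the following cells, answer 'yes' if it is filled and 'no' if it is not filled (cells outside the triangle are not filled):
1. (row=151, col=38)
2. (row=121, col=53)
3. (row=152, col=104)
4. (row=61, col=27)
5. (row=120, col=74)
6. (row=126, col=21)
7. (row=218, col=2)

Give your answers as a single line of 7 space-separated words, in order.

(151,38): row=0b10010111, col=0b100110, row AND col = 0b110 = 6; 6 != 38 -> empty
(121,53): row=0b1111001, col=0b110101, row AND col = 0b110001 = 49; 49 != 53 -> empty
(152,104): row=0b10011000, col=0b1101000, row AND col = 0b1000 = 8; 8 != 104 -> empty
(61,27): row=0b111101, col=0b11011, row AND col = 0b11001 = 25; 25 != 27 -> empty
(120,74): row=0b1111000, col=0b1001010, row AND col = 0b1001000 = 72; 72 != 74 -> empty
(126,21): row=0b1111110, col=0b10101, row AND col = 0b10100 = 20; 20 != 21 -> empty
(218,2): row=0b11011010, col=0b10, row AND col = 0b10 = 2; 2 == 2 -> filled

Answer: no no no no no no yes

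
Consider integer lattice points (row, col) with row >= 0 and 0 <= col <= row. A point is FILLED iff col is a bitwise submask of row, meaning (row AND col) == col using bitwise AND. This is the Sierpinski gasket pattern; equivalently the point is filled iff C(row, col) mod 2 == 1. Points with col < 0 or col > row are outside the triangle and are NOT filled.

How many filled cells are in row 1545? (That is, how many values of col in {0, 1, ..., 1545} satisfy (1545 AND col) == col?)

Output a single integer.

Answer: 16

Derivation:
1545 in binary = 11000001001
popcount(1545) = number of 1-bits in 11000001001 = 4
A col c satisfies (1545 AND c) == c iff every set bit of c is also set in 1545; each of the 4 set bits of 1545 can independently be on or off in c.
count = 2^4 = 16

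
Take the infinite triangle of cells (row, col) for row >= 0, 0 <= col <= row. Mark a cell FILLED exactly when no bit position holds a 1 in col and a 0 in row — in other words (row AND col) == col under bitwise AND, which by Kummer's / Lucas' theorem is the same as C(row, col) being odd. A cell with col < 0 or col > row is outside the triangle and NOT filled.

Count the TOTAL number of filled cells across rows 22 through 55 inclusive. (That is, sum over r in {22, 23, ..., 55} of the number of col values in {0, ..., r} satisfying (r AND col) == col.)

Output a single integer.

Answer: 402

Derivation:
r22=10110 pc3: +8 =8
r23=10111 pc4: +16 =24
r24=11000 pc2: +4 =28
r25=11001 pc3: +8 =36
r26=11010 pc3: +8 =44
r27=11011 pc4: +16 =60
r28=11100 pc3: +8 =68
r29=11101 pc4: +16 =84
r30=11110 pc4: +16 =100
r31=11111 pc5: +32 =132
r32=100000 pc1: +2 =134
r33=100001 pc2: +4 =138
r34=100010 pc2: +4 =142
r35=100011 pc3: +8 =150
r36=100100 pc2: +4 =154
r37=100101 pc3: +8 =162
r38=100110 pc3: +8 =170
r39=100111 pc4: +16 =186
r40=101000 pc2: +4 =190
r41=101001 pc3: +8 =198
r42=101010 pc3: +8 =206
r43=101011 pc4: +16 =222
r44=101100 pc3: +8 =230
r45=101101 pc4: +16 =246
r46=101110 pc4: +16 =262
r47=101111 pc5: +32 =294
r48=110000 pc2: +4 =298
r49=110001 pc3: +8 =306
r50=110010 pc3: +8 =314
r51=110011 pc4: +16 =330
r52=110100 pc3: +8 =338
r53=110101 pc4: +16 =354
r54=110110 pc4: +16 =370
r55=110111 pc5: +32 =402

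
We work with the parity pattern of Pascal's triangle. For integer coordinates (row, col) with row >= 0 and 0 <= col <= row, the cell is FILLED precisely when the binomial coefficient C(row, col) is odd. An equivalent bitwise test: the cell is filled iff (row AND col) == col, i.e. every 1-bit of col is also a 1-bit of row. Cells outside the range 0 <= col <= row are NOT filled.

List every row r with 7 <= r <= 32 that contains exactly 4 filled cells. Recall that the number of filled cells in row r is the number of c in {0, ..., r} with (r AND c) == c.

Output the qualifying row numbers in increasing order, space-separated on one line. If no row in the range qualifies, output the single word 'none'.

Answer: 9 10 12 17 18 20 24

Derivation:
Row r has 2^popcount(r) filled cells, so we need popcount(r) = log2(4) = 2.
Scan r = 7..32 and keep those with exactly 2 one-bits:
r=7=111 popcount=3 -> skip
r=8=1000 popcount=1 -> skip
r=9=1001 popcount=2 -> KEEP
r=10=1010 popcount=2 -> KEEP
r=11=1011 popcount=3 -> skip
r=12=1100 popcount=2 -> KEEP
r=13=1101 popcount=3 -> skip
r=14=1110 popcount=3 -> skip
r=15=1111 popcount=4 -> skip
r=16=10000 popcount=1 -> skip
r=17=10001 popcount=2 -> KEEP
r=18=10010 popcount=2 -> KEEP
r=19=10011 popcount=3 -> skip
r=20=10100 popcount=2 -> KEEP
r=21=10101 popcount=3 -> skip
r=22=10110 popcount=3 -> skip
r=23=10111 popcount=4 -> skip
r=24=11000 popcount=2 -> KEEP
r=25=11001 popcount=3 -> skip
r=26=11010 popcount=3 -> skip
r=27=11011 popcount=4 -> skip
r=28=11100 popcount=3 -> skip
r=29=11101 popcount=4 -> skip
r=30=11110 popcount=4 -> skip
r=31=11111 popcount=5 -> skip
r=32=100000 popcount=1 -> skip
Kept rows: 9 10 12 17 18 20 24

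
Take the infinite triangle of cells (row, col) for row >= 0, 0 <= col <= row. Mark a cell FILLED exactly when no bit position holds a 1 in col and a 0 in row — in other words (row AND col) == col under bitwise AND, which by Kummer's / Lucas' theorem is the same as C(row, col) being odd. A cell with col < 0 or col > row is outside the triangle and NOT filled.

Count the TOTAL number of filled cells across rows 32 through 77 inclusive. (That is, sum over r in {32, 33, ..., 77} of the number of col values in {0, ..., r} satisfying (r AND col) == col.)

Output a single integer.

r32=100000 pc1: +2 =2
r33=100001 pc2: +4 =6
r34=100010 pc2: +4 =10
r35=100011 pc3: +8 =18
r36=100100 pc2: +4 =22
r37=100101 pc3: +8 =30
r38=100110 pc3: +8 =38
r39=100111 pc4: +16 =54
r40=101000 pc2: +4 =58
r41=101001 pc3: +8 =66
r42=101010 pc3: +8 =74
r43=101011 pc4: +16 =90
r44=101100 pc3: +8 =98
r45=101101 pc4: +16 =114
r46=101110 pc4: +16 =130
r47=101111 pc5: +32 =162
r48=110000 pc2: +4 =166
r49=110001 pc3: +8 =174
r50=110010 pc3: +8 =182
r51=110011 pc4: +16 =198
r52=110100 pc3: +8 =206
r53=110101 pc4: +16 =222
r54=110110 pc4: +16 =238
r55=110111 pc5: +32 =270
r56=111000 pc3: +8 =278
r57=111001 pc4: +16 =294
r58=111010 pc4: +16 =310
r59=111011 pc5: +32 =342
r60=111100 pc4: +16 =358
r61=111101 pc5: +32 =390
r62=111110 pc5: +32 =422
r63=111111 pc6: +64 =486
r64=1000000 pc1: +2 =488
r65=1000001 pc2: +4 =492
r66=1000010 pc2: +4 =496
r67=1000011 pc3: +8 =504
r68=1000100 pc2: +4 =508
r69=1000101 pc3: +8 =516
r70=1000110 pc3: +8 =524
r71=1000111 pc4: +16 =540
r72=1001000 pc2: +4 =544
r73=1001001 pc3: +8 =552
r74=1001010 pc3: +8 =560
r75=1001011 pc4: +16 =576
r76=1001100 pc3: +8 =584
r77=1001101 pc4: +16 =600

Answer: 600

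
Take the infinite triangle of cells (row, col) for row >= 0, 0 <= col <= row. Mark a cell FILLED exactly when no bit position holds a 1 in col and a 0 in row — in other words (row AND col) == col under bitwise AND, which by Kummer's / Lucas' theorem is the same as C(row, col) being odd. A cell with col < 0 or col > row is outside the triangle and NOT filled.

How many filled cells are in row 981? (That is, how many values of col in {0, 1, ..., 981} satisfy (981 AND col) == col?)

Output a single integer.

981 in binary = 1111010101
popcount(981) = number of 1-bits in 1111010101 = 7
A col c satisfies (981 AND c) == c iff every set bit of c is also set in 981; each of the 7 set bits of 981 can independently be on or off in c.
count = 2^7 = 128

Answer: 128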